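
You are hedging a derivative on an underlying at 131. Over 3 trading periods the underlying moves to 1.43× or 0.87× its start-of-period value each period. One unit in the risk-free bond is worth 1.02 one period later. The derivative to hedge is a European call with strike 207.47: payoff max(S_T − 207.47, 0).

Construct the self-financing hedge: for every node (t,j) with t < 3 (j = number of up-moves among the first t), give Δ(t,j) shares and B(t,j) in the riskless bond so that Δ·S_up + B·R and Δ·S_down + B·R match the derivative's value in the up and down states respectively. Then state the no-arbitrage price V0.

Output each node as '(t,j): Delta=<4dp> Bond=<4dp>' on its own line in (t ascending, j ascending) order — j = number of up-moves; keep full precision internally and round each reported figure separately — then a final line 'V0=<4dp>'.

The replicating-portfolio and risk-neutral prices coincide; use p* = (1.02−0.87)/(1.43−0.87) = 0.2679 for the latter.
Terminal payoffs: V(3,0)=0.0000, V(3,1)=0.0000, V(3,2)=25.5873, V(3,3)=175.6011
  t=2,j=0: stock 99.1539 → up 141.7901 (V=0.0000), down 86.2639 (V=0.0000). Price 0.0000; hedge Δ=0.0000, bond B=0.0000.
  t=2,j=1: stock 162.9771 → up 233.0573 (V=25.5873), down 141.7901 (V=0.0000). Price 6.7193; hedge Δ=0.2804, bond B=-38.9722.
  t=2,j=2: stock 267.8819 → up 383.0711 (V=175.6011), down 233.0573 (V=25.5873). Price 64.4799; hedge Δ=1.0000, bond B=-203.4020.
  t=1,j=0: stock 113.9700 → up 162.9771 (V=6.7193), down 99.1539 (V=0.0000). Price 1.7645; hedge Δ=0.1053, bond B=-10.2343.
  t=1,j=1: stock 187.3300 → up 267.8819 (V=64.4799), down 162.9771 (V=6.7193). Price 21.7558; hedge Δ=0.5506, bond B=-81.3881.
  t=0,j=0: stock 131.0000 → up 187.3300 (V=21.7558), down 113.9700 (V=1.7645). Price 6.9797; hedge Δ=0.2725, bond B=-28.7190.
Check: Δ(0,0)·S0 + B(0,0) = 6.9797 = V0.

(0,0): Delta=0.2725 Bond=-28.7190
(1,0): Delta=0.1053 Bond=-10.2343
(1,1): Delta=0.5506 Bond=-81.3881
(2,0): Delta=0.0000 Bond=0.0000
(2,1): Delta=0.2804 Bond=-38.9722
(2,2): Delta=1.0000 Bond=-203.4020
V0=6.9797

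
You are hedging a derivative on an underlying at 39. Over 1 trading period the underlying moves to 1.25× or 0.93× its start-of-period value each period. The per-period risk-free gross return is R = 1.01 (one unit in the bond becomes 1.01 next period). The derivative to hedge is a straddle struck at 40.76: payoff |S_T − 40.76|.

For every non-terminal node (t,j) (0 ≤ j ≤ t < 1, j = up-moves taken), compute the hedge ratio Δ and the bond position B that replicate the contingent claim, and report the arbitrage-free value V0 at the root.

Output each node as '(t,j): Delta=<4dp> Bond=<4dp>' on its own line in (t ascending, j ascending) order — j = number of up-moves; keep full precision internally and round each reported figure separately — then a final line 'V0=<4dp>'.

Under the risk-neutral measure, an up-move has probability p* = (R−d)/(u−d) = 0.2500 and values discount at R = 1.01.
Terminal values V(1,·): V(1,0)=4.4900, V(1,1)=7.9900
Node (0,0) S=39.0000: V=(p*·7.9900+(1−p*)·4.4900)/1.01=5.3119; Δ=(7.9900−4.4900)/(48.7500−36.2700)=0.2804; B=V−Δ·S=-5.6256
The time-0 hedge costs 5.3119, which is the no-arbitrage price.

(0,0): Delta=0.2804 Bond=-5.6256
V0=5.3119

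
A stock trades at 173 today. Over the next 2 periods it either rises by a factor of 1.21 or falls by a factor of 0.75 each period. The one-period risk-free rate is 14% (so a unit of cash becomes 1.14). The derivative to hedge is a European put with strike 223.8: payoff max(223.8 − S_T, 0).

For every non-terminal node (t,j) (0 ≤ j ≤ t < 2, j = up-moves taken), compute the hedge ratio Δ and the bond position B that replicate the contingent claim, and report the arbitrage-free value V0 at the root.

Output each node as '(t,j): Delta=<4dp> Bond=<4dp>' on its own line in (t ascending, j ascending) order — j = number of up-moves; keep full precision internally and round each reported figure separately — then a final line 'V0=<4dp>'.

Since d<R<u, set p* = (R−d)/(u−d) = 0.8478; price each node as the discounted p*-expectation of its children.
Terminal values V(2,·): V(2,0)=126.4875, V(2,1)=66.8025, V(2,2)=0.0000
Node (1,0) S=129.7500: V=(p*·66.8025+(1−p*)·126.4875)/1.14=66.5658; Δ=(66.8025−126.4875)/(156.9975−97.3125)=-1.0000; B=V−Δ·S=196.3158
Node (1,1) S=209.3300: V=(p*·0.0000+(1−p*)·66.8025)/1.14=8.9172; Δ=(0.0000−66.8025)/(253.2893−156.9975)=-0.6938; B=V−Δ·S=154.1400
Node (0,0) S=173.0000: V=(p*·8.9172+(1−p*)·66.5658)/1.14=15.5174; Δ=(8.9172−66.5658)/(209.3300−129.7500)=-0.7244; B=V−Δ·S=140.8404
Root portfolio cost Δ·173+B reproduces V0=15.5174.

(0,0): Delta=-0.7244 Bond=140.8404
(1,0): Delta=-1.0000 Bond=196.3158
(1,1): Delta=-0.6938 Bond=154.1400
V0=15.5174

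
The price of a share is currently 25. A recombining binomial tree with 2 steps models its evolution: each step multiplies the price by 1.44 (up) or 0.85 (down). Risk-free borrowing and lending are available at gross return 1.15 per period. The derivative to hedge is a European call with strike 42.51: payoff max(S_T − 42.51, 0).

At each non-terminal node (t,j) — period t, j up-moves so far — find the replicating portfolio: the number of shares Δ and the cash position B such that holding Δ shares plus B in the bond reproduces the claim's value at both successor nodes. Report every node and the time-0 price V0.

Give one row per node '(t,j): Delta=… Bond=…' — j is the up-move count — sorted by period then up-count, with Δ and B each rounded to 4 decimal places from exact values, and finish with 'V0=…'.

Under the risk-neutral measure, an up-move has probability p* = (R−d)/(u−d) = 0.5085 and values discount at R = 1.15.
At expiry t=2: V(2,0)=0.0000, V(2,1)=0.0000, V(2,2)=9.3300
  t=1,j=0: stock 21.2500 → up 30.6000 (V=0.0000), down 18.0625 (V=0.0000). Price 0.0000; hedge Δ=0.0000, bond B=0.0000.
  t=1,j=1: stock 36.0000 → up 51.8400 (V=9.3300), down 30.6000 (V=0.0000). Price 4.1253; hedge Δ=0.4393, bond B=-11.6883.
  t=0,j=0: stock 25.0000 → up 36.0000 (V=4.1253), down 21.2500 (V=0.0000). Price 1.8240; hedge Δ=0.2797, bond B=-5.1680.
Check: Δ(0,0)·S0 + B(0,0) = 1.8240 = V0.

(0,0): Delta=0.2797 Bond=-5.1680
(1,0): Delta=0.0000 Bond=0.0000
(1,1): Delta=0.4393 Bond=-11.6883
V0=1.8240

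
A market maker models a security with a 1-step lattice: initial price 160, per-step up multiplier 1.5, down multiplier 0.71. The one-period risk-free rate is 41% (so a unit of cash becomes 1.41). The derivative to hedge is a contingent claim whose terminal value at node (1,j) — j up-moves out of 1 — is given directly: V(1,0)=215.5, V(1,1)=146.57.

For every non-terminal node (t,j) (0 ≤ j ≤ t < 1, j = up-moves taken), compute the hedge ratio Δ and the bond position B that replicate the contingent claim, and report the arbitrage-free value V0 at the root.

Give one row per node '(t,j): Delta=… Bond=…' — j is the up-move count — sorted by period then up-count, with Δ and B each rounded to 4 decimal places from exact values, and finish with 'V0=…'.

(0,0): Delta=-0.5453 Bond=196.7729
V0=109.5197

No-arbitrage ⇒ martingale measure with p* = (R−d)/(u−d) = 0.8861.
Terminal payoffs: V(1,0)=215.5000, V(1,1)=146.5700
Node (0,0) S=160.0000: V=(p*·146.5700+(1−p*)·215.5000)/1.41=109.5197; Δ=(146.5700−215.5000)/(240.0000−113.6000)=-0.5453; B=V−Δ·S=196.7729
Each (Δ,B) replicates both successor values, so the strategy is self-financing and V0 is arbitrage-free.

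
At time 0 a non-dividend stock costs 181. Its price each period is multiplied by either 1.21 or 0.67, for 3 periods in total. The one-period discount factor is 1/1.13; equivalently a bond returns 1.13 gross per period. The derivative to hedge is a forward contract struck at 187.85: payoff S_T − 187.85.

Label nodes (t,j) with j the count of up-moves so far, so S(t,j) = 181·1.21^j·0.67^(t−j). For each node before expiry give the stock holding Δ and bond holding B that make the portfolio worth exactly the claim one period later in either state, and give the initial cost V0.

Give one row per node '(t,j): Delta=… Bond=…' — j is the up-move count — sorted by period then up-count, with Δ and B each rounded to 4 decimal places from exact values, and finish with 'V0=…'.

The replicating-portfolio and risk-neutral prices coincide; use p* = (1.13−0.67)/(1.21−0.67) = 0.8519 for the latter.
Terminal values V(3,·): V(3,0)=-133.4119, V(3,1)=-89.5364, V(3,2)=-10.2986, V(3,3)=132.8025
Node (2,0) S=81.2509: V=(p*·-89.5364+(1−p*)·-133.4119)/1.13=-84.9880; Δ=(-89.5364−-133.4119)/(98.3136−54.4381)=1.0000; B=V−Δ·S=-166.2389
Node (2,1) S=146.7367: V=(p*·-10.2986+(1−p*)·-89.5364)/1.13=-19.5022; Δ=(-10.2986−-89.5364)/(177.5514−98.3136)=1.0000; B=V−Δ·S=-166.2389
Node (2,2) S=265.0021: V=(p*·132.8025+(1−p*)·-10.2986)/1.13=98.7632; Δ=(132.8025−-10.2986)/(320.6525−177.5514)=1.0000; B=V−Δ·S=-166.2389
Node (1,0) S=121.2700: V=(p*·-19.5022+(1−p*)·-84.9880)/1.13=-25.8441; Δ=(-19.5022−-84.9880)/(146.7367−81.2509)=1.0000; B=V−Δ·S=-147.1141
Node (1,1) S=219.0100: V=(p*·98.7632+(1−p*)·-19.5022)/1.13=71.8959; Δ=(98.7632−-19.5022)/(265.0021−146.7367)=1.0000; B=V−Δ·S=-147.1141
Node (0,0) S=181.0000: V=(p*·71.8959+(1−p*)·-25.8441)/1.13=50.8105; Δ=(71.8959−-25.8441)/(219.0100−121.2700)=1.0000; B=V−Δ·S=-130.1895
Check: Δ(0,0)·S0 + B(0,0) = 50.8105 = V0.

(0,0): Delta=1.0000 Bond=-130.1895
(1,0): Delta=1.0000 Bond=-147.1141
(1,1): Delta=1.0000 Bond=-147.1141
(2,0): Delta=1.0000 Bond=-166.2389
(2,1): Delta=1.0000 Bond=-166.2389
(2,2): Delta=1.0000 Bond=-166.2389
V0=50.8105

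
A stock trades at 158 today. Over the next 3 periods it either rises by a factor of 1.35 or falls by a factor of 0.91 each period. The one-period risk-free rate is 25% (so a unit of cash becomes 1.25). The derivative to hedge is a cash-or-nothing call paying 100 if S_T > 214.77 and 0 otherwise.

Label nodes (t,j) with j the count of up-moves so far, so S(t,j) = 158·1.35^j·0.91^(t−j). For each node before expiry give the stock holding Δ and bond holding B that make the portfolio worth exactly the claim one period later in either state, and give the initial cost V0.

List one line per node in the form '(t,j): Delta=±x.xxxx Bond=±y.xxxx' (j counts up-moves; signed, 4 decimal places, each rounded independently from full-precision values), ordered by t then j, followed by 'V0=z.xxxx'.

(0,0): Delta=0.3234 Bond=-6.6212
(1,0): Delta=0.9772 Bond=-102.2810
(1,1): Delta=0.1937 Bond=19.3719
(2,0): Delta=0.0000 Bond=0.0000
(2,1): Delta=1.1709 Bond=-165.4545
(2,2): Delta=0.0000 Bond=80.0000
V0=44.4682

Since d<R<u, set p* = (R−d)/(u−d) = 0.7727; price each node as the discounted p*-expectation of its children.
Payoff layer (t=3): V(3,0)=0.0000, V(3,1)=0.0000, V(3,2)=100.0000, V(3,3)=100.0000
(2,0): S=130.8398. Δ = (V_up−V_dn)/(S_up−S_dn) = (0.0000−0.0000)/(176.6337−119.0642) = 0.0000. V = [p*·0.0000 + (1−p*)·0.0000]/1.25 = 0.0000. B = V − Δ·S = 0.0000.
(2,1): S=194.1030. Δ = (V_up−V_dn)/(S_up−S_dn) = (100.0000−0.0000)/(262.0391−176.6337) = 1.1709. V = [p*·100.0000 + (1−p*)·0.0000]/1.25 = 61.8182. B = V − Δ·S = -165.4545.
(2,2): S=287.9550. Δ = (V_up−V_dn)/(S_up−S_dn) = (100.0000−100.0000)/(388.7393−262.0391) = 0.0000. V = [p*·100.0000 + (1−p*)·100.0000]/1.25 = 80.0000. B = V − Δ·S = 80.0000.
(1,0): S=143.7800. Δ = (V_up−V_dn)/(S_up−S_dn) = (61.8182−0.0000)/(194.1030−130.8398) = 0.9772. V = [p*·61.8182 + (1−p*)·0.0000]/1.25 = 38.2149. B = V − Δ·S = -102.2810.
(1,1): S=213.3000. Δ = (V_up−V_dn)/(S_up−S_dn) = (80.0000−61.8182)/(287.9550−194.1030) = 0.1937. V = [p*·80.0000 + (1−p*)·61.8182]/1.25 = 60.6942. B = V − Δ·S = 19.3719.
(0,0): S=158.0000. Δ = (V_up−V_dn)/(S_up−S_dn) = (60.6942−38.2149)/(213.3000−143.7800) = 0.3234. V = [p*·60.6942 + (1−p*)·38.2149]/1.25 = 44.4682. B = V − Δ·S = -6.6212.
The time-0 hedge costs 44.4682, which is the no-arbitrage price.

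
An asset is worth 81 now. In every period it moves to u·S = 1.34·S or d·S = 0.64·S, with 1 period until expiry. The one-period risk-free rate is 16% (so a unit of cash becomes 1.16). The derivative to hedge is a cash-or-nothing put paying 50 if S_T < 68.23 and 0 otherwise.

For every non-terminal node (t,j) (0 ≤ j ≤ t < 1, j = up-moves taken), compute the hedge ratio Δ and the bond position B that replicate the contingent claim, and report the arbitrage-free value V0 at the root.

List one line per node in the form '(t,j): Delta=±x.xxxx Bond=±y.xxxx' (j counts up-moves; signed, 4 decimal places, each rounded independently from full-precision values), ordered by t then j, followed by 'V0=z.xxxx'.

(0,0): Delta=-0.8818 Bond=82.5123
V0=11.0837

The replicating-portfolio and risk-neutral prices coincide; use p* = (1.16−0.64)/(1.34−0.64) = 0.7429 for the latter.
Payoff layer (t=1): V(1,0)=50.0000, V(1,1)=0.0000
(0,0): S=81.0000. Δ = (V_up−V_dn)/(S_up−S_dn) = (0.0000−50.0000)/(108.5400−51.8400) = -0.8818. V = [p*·0.0000 + (1−p*)·50.0000]/1.16 = 11.0837. B = V − Δ·S = 82.5123.
Check: Δ(0,0)·S0 + B(0,0) = 11.0837 = V0.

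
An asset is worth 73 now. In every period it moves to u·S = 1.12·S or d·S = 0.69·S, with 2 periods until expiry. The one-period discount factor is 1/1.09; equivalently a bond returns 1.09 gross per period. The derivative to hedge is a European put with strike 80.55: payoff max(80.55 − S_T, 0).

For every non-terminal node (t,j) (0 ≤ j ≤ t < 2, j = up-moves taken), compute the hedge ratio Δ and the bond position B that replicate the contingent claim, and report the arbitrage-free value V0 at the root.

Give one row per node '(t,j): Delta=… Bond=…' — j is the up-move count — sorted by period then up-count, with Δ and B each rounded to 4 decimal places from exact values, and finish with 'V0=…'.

Risk-neutral probability p* = (R−d)/(u−d) = (1.09−0.69)/(1.12−0.69) = 0.9302.
Payoff layer (t=2): V(2,0)=45.7947, V(2,1)=24.1356, V(2,2)=0.0000
  t=1,j=0: stock 50.3700 → up 56.4144 (V=24.1356), down 34.7553 (V=45.7947). Price 23.5291; hedge Δ=-1.0000, bond B=73.8991.
  t=1,j=1: stock 81.7600 → up 91.5712 (V=0.0000), down 56.4144 (V=24.1356). Price 1.5448; hedge Δ=-0.6865, bond B=57.6741.
  t=0,j=0: stock 73.0000 → up 81.7600 (V=1.5448), down 50.3700 (V=23.5291). Price 2.8244; hedge Δ=-0.7004, bond B=53.9506.
Check: Δ(0,0)·S0 + B(0,0) = 2.8244 = V0.

(0,0): Delta=-0.7004 Bond=53.9506
(1,0): Delta=-1.0000 Bond=73.8991
(1,1): Delta=-0.6865 Bond=57.6741
V0=2.8244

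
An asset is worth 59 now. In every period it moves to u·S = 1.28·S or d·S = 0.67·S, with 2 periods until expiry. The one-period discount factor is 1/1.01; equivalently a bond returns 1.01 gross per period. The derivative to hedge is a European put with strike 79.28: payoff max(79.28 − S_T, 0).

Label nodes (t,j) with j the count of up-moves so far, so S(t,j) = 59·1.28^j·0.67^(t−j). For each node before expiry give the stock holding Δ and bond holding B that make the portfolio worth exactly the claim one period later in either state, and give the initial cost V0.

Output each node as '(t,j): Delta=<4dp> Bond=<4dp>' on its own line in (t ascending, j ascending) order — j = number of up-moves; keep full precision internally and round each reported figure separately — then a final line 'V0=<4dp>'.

Since d<R<u, set p* = (R−d)/(u−d) = 0.5574; price each node as the discounted p*-expectation of its children.
Terminal values V(2,·): V(2,0)=52.7949, V(2,1)=28.6816, V(2,2)=0.0000
  t=1,j=0: stock 39.5300 → up 50.5984 (V=28.6816), down 26.4851 (V=52.7949). Price 38.9650; hedge Δ=-1.0000, bond B=78.4950.
  t=1,j=1: stock 75.5200 → up 96.6656 (V=0.0000), down 50.5984 (V=28.6816). Price 12.5694; hedge Δ=-0.6226, bond B=59.5885.
  t=0,j=0: stock 59.0000 → up 75.5200 (V=12.5694), down 39.5300 (V=38.9650). Price 24.0126; hedge Δ=-0.7334, bond B=67.2841.
Root portfolio cost Δ·59+B reproduces V0=24.0126.

(0,0): Delta=-0.7334 Bond=67.2841
(1,0): Delta=-1.0000 Bond=78.4950
(1,1): Delta=-0.6226 Bond=59.5885
V0=24.0126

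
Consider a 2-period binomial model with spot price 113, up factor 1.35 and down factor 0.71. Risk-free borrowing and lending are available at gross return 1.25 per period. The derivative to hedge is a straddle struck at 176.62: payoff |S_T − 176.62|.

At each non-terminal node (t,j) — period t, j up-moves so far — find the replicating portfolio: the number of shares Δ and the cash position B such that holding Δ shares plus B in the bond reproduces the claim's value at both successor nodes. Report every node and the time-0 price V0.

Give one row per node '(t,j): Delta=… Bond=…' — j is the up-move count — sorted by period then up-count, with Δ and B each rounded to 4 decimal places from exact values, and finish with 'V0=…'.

(0,0): Delta=-0.4526 Bond=77.9048
(1,0): Delta=-1.0000 Bond=141.2960
(1,1): Delta=-0.3993 Bond=89.2486
V0=26.7569

No-arbitrage ⇒ martingale measure with p* = (R−d)/(u−d) = 0.8437.
Payoff layer (t=2): V(2,0)=119.6567, V(2,1)=68.3095, V(2,2)=29.3225
(1,0): S=80.2300. Δ = (V_up−V_dn)/(S_up−S_dn) = (68.3095−119.6567)/(108.3105−56.9633) = -1.0000. V = [p*·68.3095 + (1−p*)·119.6567]/1.25 = 61.0660. B = V − Δ·S = 141.2960.
(1,1): S=152.5500. Δ = (V_up−V_dn)/(S_up−S_dn) = (29.3225−68.3095)/(205.9425−108.3105) = -0.3993. V = [p*·29.3225 + (1−p*)·68.3095]/1.25 = 28.3314. B = V − Δ·S = 89.2486.
(0,0): S=113.0000. Δ = (V_up−V_dn)/(S_up−S_dn) = (28.3314−61.0660)/(152.5500−80.2300) = -0.4526. V = [p*·28.3314 + (1−p*)·61.0660]/1.25 = 26.7569. B = V − Δ·S = 77.9048.
The time-0 hedge costs 26.7569, which is the no-arbitrage price.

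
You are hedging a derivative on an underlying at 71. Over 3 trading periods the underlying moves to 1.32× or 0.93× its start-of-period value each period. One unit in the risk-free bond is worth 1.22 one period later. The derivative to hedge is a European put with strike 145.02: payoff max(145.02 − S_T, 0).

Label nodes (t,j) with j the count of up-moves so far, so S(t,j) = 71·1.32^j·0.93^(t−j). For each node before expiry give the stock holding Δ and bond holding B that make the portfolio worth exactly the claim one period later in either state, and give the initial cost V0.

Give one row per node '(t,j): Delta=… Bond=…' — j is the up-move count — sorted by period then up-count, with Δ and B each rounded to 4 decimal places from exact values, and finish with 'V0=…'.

No-arbitrage ⇒ martingale measure with p* = (R−d)/(u−d) = 0.7436.
At expiry t=3: V(3,0)=87.9107, V(3,1)=63.9616, V(3,2)=29.9693, V(3,3)=0.0000
  t=2,j=0: stock 61.4079 → up 81.0584 (V=63.9616), down 57.1093 (V=87.9107). Price 57.4610; hedge Δ=-1.0000, bond B=118.8689.
  t=2,j=1: stock 87.1596 → up 115.0507 (V=29.9693), down 81.0584 (V=63.9616). Price 31.7093; hedge Δ=-1.0000, bond B=118.8689.
  t=2,j=2: stock 123.7104 → up 163.2977 (V=0.0000), down 115.0507 (V=29.9693). Price 6.2987; hedge Δ=-0.6212, bond B=83.1432.
  t=1,j=0: stock 66.0300 → up 87.1596 (V=31.7093), down 61.4079 (V=57.4610). Price 31.4035; hedge Δ=-1.0000, bond B=97.4335.
  t=1,j=1: stock 93.7200 → up 123.7104 (V=6.2987), down 87.1596 (V=31.7093). Price 10.5035; hedge Δ=-0.6952, bond B=75.6587.
  t=0,j=0: stock 71.0000 → up 93.7200 (V=10.5035), down 66.0300 (V=31.4035). Price 13.0020; hedge Δ=-0.7548, bond B=66.5918.
Root portfolio cost Δ·71+B reproduces V0=13.0020.

(0,0): Delta=-0.7548 Bond=66.5918
(1,0): Delta=-1.0000 Bond=97.4335
(1,1): Delta=-0.6952 Bond=75.6587
(2,0): Delta=-1.0000 Bond=118.8689
(2,1): Delta=-1.0000 Bond=118.8689
(2,2): Delta=-0.6212 Bond=83.1432
V0=13.0020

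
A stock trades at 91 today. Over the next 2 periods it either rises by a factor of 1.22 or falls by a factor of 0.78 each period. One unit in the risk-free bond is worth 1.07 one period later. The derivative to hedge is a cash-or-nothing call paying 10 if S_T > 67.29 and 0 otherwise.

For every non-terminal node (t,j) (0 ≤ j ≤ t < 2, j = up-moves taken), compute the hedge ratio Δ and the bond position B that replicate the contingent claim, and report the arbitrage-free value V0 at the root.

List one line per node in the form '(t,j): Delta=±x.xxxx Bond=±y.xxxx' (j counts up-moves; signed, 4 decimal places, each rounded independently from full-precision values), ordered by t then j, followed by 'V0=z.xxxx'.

(0,0): Delta=0.0796 Bond=0.4782
(1,0): Delta=0.3202 Bond=-16.5675
(1,1): Delta=0.0000 Bond=9.3458
V0=7.7193

Under the risk-neutral measure, an up-move has probability p* = (R−d)/(u−d) = 0.6591 and values discount at R = 1.07.
Terminal payoffs: V(2,0)=0.0000, V(2,1)=10.0000, V(2,2)=10.0000
Node (1,0) S=70.9800: V=(p*·10.0000+(1−p*)·0.0000)/1.07=6.1597; Δ=(10.0000−0.0000)/(86.5956−55.3644)=0.3202; B=V−Δ·S=-16.5675
Node (1,1) S=111.0200: V=(p*·10.0000+(1−p*)·10.0000)/1.07=9.3458; Δ=(10.0000−10.0000)/(135.4444−86.5956)=0.0000; B=V−Δ·S=9.3458
Node (0,0) S=91.0000: V=(p*·9.3458+(1−p*)·6.1597)/1.07=7.7193; Δ=(9.3458−6.1597)/(111.0200−70.9800)=0.0796; B=V−Δ·S=0.4782
Self-financing check: at every node Δ·S+B equals the discounted successor values.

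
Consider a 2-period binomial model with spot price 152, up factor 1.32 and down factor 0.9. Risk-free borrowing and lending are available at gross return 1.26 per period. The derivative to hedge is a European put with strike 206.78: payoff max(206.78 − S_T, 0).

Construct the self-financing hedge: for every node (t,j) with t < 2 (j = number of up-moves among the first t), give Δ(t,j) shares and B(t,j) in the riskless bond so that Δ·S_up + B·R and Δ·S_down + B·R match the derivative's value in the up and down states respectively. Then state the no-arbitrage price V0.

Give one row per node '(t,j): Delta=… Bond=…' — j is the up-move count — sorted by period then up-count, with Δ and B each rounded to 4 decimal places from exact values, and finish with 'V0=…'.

No-arbitrage ⇒ martingale measure with p* = (R−d)/(u−d) = 0.8571.
Terminal payoffs: V(2,0)=83.6600, V(2,1)=26.2040, V(2,2)=0.0000
  t=1,j=0: stock 136.8000 → up 180.5760 (V=26.2040), down 123.1200 (V=83.6600). Price 27.3111; hedge Δ=-1.0000, bond B=164.1111.
  t=1,j=1: stock 200.6400 → up 264.8448 (V=0.0000), down 180.5760 (V=26.2040). Price 2.9710; hedge Δ=-0.3110, bond B=65.3615.
  t=0,j=0: stock 152.0000 → up 200.6400 (V=2.9710), down 136.8000 (V=27.3111). Price 5.1176; hedge Δ=-0.3813, bond B=63.0703.
Root portfolio cost Δ·152+B reproduces V0=5.1176.

(0,0): Delta=-0.3813 Bond=63.0703
(1,0): Delta=-1.0000 Bond=164.1111
(1,1): Delta=-0.3110 Bond=65.3615
V0=5.1176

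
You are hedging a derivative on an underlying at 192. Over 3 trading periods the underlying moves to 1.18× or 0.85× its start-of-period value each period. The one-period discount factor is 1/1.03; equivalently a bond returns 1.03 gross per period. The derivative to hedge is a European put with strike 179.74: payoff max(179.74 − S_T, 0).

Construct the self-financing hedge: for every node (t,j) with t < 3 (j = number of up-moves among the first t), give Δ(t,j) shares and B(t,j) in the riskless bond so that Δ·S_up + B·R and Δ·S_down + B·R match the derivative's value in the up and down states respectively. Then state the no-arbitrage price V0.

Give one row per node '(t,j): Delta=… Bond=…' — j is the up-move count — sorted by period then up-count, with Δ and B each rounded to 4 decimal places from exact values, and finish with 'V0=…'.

(0,0): Delta=-0.2591 Bond=60.0291
(1,0): Delta=-0.5329 Bond=106.5180
(1,1): Delta=-0.0947 Bond=24.5899
(2,0): Delta=-1.0000 Bond=174.5049
(2,1): Delta=-0.2526 Bond=55.7207
(2,2): Delta=0.0000 Bond=0.0000
V0=10.2798

Risk-neutral probability p* = (R−d)/(u−d) = (1.03−0.85)/(1.18−0.85) = 0.5455.
Payoff layer (t=3): V(3,0)=61.8280, V(3,1)=16.0504, V(3,2)=0.0000, V(3,3)=0.0000
Node (2,0) S=138.7200: V=(p*·16.0504+(1−p*)·61.8280)/1.03=35.7849; Δ=(16.0504−61.8280)/(163.6896−117.9120)=-1.0000; B=V−Δ·S=174.5049
Node (2,1) S=192.5760: V=(p*·0.0000+(1−p*)·16.0504)/1.03=7.0831; Δ=(0.0000−16.0504)/(227.2397−163.6896)=-0.2526; B=V−Δ·S=55.7207
Node (2,2) S=267.3408: V=(p*·0.0000+(1−p*)·0.0000)/1.03=0.0000; Δ=(0.0000−0.0000)/(315.4621−227.2397)=0.0000; B=V−Δ·S=0.0000
Node (1,0) S=163.2000: V=(p*·7.0831+(1−p*)·35.7849)/1.03=19.5431; Δ=(7.0831−35.7849)/(192.5760−138.7200)=-0.5329; B=V−Δ·S=106.5180
Node (1,1) S=226.5600: V=(p*·0.0000+(1−p*)·7.0831)/1.03=3.1258; Δ=(0.0000−7.0831)/(267.3408−192.5760)=-0.0947; B=V−Δ·S=24.5899
Node (0,0) S=192.0000: V=(p*·3.1258+(1−p*)·19.5431)/1.03=10.2798; Δ=(3.1258−19.5431)/(226.5600−163.2000)=-0.2591; B=V−Δ·S=60.0291
Self-financing check: at every node Δ·S+B equals the discounted successor values.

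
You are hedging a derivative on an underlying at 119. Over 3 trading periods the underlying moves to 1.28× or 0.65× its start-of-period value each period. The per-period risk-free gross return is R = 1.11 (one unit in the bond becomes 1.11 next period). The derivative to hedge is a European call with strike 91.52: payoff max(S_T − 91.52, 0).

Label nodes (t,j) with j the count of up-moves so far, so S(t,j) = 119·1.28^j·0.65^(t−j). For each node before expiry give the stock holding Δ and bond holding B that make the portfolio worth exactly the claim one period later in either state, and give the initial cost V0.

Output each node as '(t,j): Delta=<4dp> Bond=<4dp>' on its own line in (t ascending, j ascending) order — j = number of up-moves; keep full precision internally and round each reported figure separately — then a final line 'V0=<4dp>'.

(0,0): Delta=0.8591 Bond=-46.1436
(1,0): Delta=0.4753 Bond=-21.5285
(1,1): Delta=0.9312 Bond=-62.1921
(2,0): Delta=0.0000 Bond=0.0000
(2,1): Delta=0.5645 Bond=-32.7280
(2,2): Delta=1.0000 Bond=-82.4505
V0=56.0948

The replicating-portfolio and risk-neutral prices coincide; use p* = (1.11−0.65)/(1.28−0.65) = 0.7302 for the latter.
Payoff layer (t=3): V(3,0)=0.0000, V(3,1)=0.0000, V(3,2)=35.2102, V(3,3)=158.0411
  t=2,j=0: stock 50.2775 → up 64.3552 (V=0.0000), down 32.6804 (V=0.0000). Price 0.0000; hedge Δ=0.0000, bond B=0.0000.
  t=2,j=1: stock 99.0080 → up 126.7302 (V=35.2102), down 64.3552 (V=0.0000). Price 23.1613; hedge Δ=0.5645, bond B=-32.7280.
  t=2,j=2: stock 194.9696 → up 249.5611 (V=158.0411), down 126.7302 (V=35.2102). Price 112.5191; hedge Δ=1.0000, bond B=-82.4505.
  t=1,j=0: stock 77.3500 → up 99.0080 (V=23.1613), down 50.2775 (V=0.0000). Price 15.2355; hedge Δ=0.4753, bond B=-21.5285.
  t=1,j=1: stock 152.3200 → up 194.9696 (V=112.5191), down 99.0080 (V=23.1613). Price 79.6457; hedge Δ=0.9312, bond B=-62.1921.
  t=0,j=0: stock 119.0000 → up 152.3200 (V=79.6457), down 77.3500 (V=15.2355). Price 56.0948; hedge Δ=0.8591, bond B=-46.1436.
Check: Δ(0,0)·S0 + B(0,0) = 56.0948 = V0.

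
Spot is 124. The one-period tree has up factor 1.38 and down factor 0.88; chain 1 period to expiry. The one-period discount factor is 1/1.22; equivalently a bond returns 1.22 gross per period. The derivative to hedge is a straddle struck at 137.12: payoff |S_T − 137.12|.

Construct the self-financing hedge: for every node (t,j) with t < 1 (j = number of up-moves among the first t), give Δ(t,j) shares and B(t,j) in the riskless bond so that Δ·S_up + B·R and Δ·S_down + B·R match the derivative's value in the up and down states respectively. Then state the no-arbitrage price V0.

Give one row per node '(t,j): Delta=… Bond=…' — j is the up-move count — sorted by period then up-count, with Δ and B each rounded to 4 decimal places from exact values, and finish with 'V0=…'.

(0,0): Delta=0.0968 Bond=14.2951
V0=26.2951

No-arbitrage ⇒ martingale measure with p* = (R−d)/(u−d) = 0.6800.
Terminal payoffs: V(1,0)=28.0000, V(1,1)=34.0000
(0,0): S=124.0000. Δ = (V_up−V_dn)/(S_up−S_dn) = (34.0000−28.0000)/(171.1200−109.1200) = 0.0968. V = [p*·34.0000 + (1−p*)·28.0000]/1.22 = 26.2951. B = V − Δ·S = 14.2951.
Each (Δ,B) replicates both successor values, so the strategy is self-financing and V0 is arbitrage-free.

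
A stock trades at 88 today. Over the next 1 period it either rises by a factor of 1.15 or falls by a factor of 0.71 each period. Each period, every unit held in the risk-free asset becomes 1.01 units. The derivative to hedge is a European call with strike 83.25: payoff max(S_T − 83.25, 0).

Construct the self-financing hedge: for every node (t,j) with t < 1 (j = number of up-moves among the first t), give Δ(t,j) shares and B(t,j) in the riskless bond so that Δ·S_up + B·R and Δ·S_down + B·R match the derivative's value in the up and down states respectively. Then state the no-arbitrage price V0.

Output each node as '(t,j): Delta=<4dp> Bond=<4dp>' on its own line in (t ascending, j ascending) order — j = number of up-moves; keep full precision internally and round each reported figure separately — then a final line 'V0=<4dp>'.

(0,0): Delta=0.4636 Bond=-28.6780
V0=12.1175

Since d<R<u, set p* = (R−d)/(u−d) = 0.6818; price each node as the discounted p*-expectation of its children.
At expiry t=1: V(1,0)=0.0000, V(1,1)=17.9500
  t=0,j=0: stock 88.0000 → up 101.2000 (V=17.9500), down 62.4800 (V=0.0000). Price 12.1175; hedge Δ=0.4636, bond B=-28.6780.
The time-0 hedge costs 12.1175, which is the no-arbitrage price.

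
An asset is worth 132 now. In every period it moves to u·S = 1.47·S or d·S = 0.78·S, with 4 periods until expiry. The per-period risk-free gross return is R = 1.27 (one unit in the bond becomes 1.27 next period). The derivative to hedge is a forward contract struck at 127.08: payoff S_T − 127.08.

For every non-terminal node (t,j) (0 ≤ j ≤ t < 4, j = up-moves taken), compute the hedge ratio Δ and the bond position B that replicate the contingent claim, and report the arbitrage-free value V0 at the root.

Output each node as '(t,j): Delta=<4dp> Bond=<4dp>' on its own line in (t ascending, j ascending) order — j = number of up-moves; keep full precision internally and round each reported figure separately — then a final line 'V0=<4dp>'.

Risk-neutral probability p* = (R−d)/(u−d) = (1.27−0.78)/(1.47−0.78) = 0.7101.
Payoff layer (t=4): V(4,0)=-78.2201, V(4,1)=-34.9979, V(4,2)=46.4593, V(4,3)=199.9748, V(4,4)=489.2925
Node (3,0) S=62.6409: V=(p*·-34.9979+(1−p*)·-78.2201)/1.27=-37.4221; Δ=(-34.9979−-78.2201)/(92.0821−48.8599)=1.0000; B=V−Δ·S=-100.0630
Node (3,1) S=118.0539: V=(p*·46.4593+(1−p*)·-34.9979)/1.27=17.9909; Δ=(46.4593−-34.9979)/(173.5393−92.0821)=1.0000; B=V−Δ·S=-100.0630
Node (3,2) S=222.4863: V=(p*·199.9748+(1−p*)·46.4593)/1.27=122.4233; Δ=(199.9748−46.4593)/(327.0548−173.5393)=1.0000; B=V−Δ·S=-100.0630
Node (3,3) S=419.3010: V=(p*·489.2925+(1−p*)·199.9748)/1.27=319.2380; Δ=(489.2925−199.9748)/(616.3725−327.0548)=1.0000; B=V−Δ·S=-100.0630
Node (2,0) S=80.3088: V=(p*·17.9909+(1−p*)·-37.4221)/1.27=1.5190; Δ=(17.9909−-37.4221)/(118.0539−62.6409)=1.0000; B=V−Δ·S=-78.7898
Node (2,1) S=151.3512: V=(p*·122.4233+(1−p*)·17.9909)/1.27=72.5614; Δ=(122.4233−17.9909)/(222.4863−118.0539)=1.0000; B=V−Δ·S=-78.7898
Node (2,2) S=285.2388: V=(p*·319.2380+(1−p*)·122.4233)/1.27=206.4490; Δ=(319.2380−122.4233)/(419.3010−222.4863)=1.0000; B=V−Δ·S=-78.7898
Node (1,0) S=102.9600: V=(p*·72.5614+(1−p*)·1.5190)/1.27=40.9208; Δ=(72.5614−1.5190)/(151.3512−80.3088)=1.0000; B=V−Δ·S=-62.0392
Node (1,1) S=194.0400: V=(p*·206.4490+(1−p*)·72.5614)/1.27=132.0008; Δ=(206.4490−72.5614)/(285.2388−151.3512)=1.0000; B=V−Δ·S=-62.0392
Node (0,0) S=132.0000: V=(p*·132.0008+(1−p*)·40.9208)/1.27=83.1503; Δ=(132.0008−40.9208)/(194.0400−102.9600)=1.0000; B=V−Δ·S=-48.8497
Root portfolio cost Δ·132+B reproduces V0=83.1503.

(0,0): Delta=1.0000 Bond=-48.8497
(1,0): Delta=1.0000 Bond=-62.0392
(1,1): Delta=1.0000 Bond=-62.0392
(2,0): Delta=1.0000 Bond=-78.7898
(2,1): Delta=1.0000 Bond=-78.7898
(2,2): Delta=1.0000 Bond=-78.7898
(3,0): Delta=1.0000 Bond=-100.0630
(3,1): Delta=1.0000 Bond=-100.0630
(3,2): Delta=1.0000 Bond=-100.0630
(3,3): Delta=1.0000 Bond=-100.0630
V0=83.1503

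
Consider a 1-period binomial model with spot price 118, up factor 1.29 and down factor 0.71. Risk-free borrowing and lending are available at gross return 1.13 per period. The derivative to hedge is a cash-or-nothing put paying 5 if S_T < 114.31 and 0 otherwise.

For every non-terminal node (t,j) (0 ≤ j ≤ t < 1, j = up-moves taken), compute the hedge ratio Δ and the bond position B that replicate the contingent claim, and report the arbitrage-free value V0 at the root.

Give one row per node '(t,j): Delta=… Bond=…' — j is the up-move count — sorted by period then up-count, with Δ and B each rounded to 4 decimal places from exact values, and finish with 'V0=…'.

(0,0): Delta=-0.0731 Bond=9.8413
V0=1.2206

The replicating-portfolio and risk-neutral prices coincide; use p* = (1.13−0.71)/(1.29−0.71) = 0.7241 for the latter.
Payoff layer (t=1): V(1,0)=5.0000, V(1,1)=0.0000
(0,0): S=118.0000. Δ = (V_up−V_dn)/(S_up−S_dn) = (0.0000−5.0000)/(152.2200−83.7800) = -0.0731. V = [p*·0.0000 + (1−p*)·5.0000]/1.13 = 1.2206. B = V − Δ·S = 9.8413.
Root portfolio cost Δ·118+B reproduces V0=1.2206.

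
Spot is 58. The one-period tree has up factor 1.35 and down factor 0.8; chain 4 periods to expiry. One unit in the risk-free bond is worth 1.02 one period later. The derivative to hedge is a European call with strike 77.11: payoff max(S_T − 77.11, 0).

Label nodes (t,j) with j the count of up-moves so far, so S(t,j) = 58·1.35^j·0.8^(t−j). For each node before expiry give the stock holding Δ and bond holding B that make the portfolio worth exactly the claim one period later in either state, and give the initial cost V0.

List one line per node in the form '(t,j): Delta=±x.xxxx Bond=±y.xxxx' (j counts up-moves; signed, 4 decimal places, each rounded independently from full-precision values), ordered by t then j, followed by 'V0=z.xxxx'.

The replicating-portfolio and risk-neutral prices coincide; use p* = (1.02−0.8)/(1.35−0.8) = 0.4000 for the latter.
At expiry t=4: V(4,0)=0.0000, V(4,1)=0.0000, V(4,2)=0.0000, V(4,3)=37.0514, V(4,4)=115.5374
Node (3,0) S=29.6960: V=(p*·0.0000+(1−p*)·0.0000)/1.02=0.0000; Δ=(0.0000−0.0000)/(40.0896−23.7568)=0.0000; B=V−Δ·S=0.0000
Node (3,1) S=50.1120: V=(p*·0.0000+(1−p*)·0.0000)/1.02=0.0000; Δ=(0.0000−0.0000)/(67.6512−40.0896)=0.0000; B=V−Δ·S=0.0000
Node (3,2) S=84.5640: V=(p*·37.0514+(1−p*)·0.0000)/1.02=14.5300; Δ=(37.0514−0.0000)/(114.1614−67.6512)=0.7966; B=V−Δ·S=-52.8362
Node (3,3) S=142.7018: V=(p*·115.5374+(1−p*)·37.0514)/1.02=67.1037; Δ=(115.5374−37.0514)/(192.6474−114.1614)=1.0000; B=V−Δ·S=-75.5980
Node (2,0) S=37.1200: V=(p*·0.0000+(1−p*)·0.0000)/1.02=0.0000; Δ=(0.0000−0.0000)/(50.1120−29.6960)=0.0000; B=V−Δ·S=0.0000
Node (2,1) S=62.6400: V=(p*·14.5300+(1−p*)·0.0000)/1.02=5.6980; Δ=(14.5300−0.0000)/(84.5640−50.1120)=0.4217; B=V−Δ·S=-20.7201
Node (2,2) S=105.7050: V=(p*·67.1037+(1−p*)·14.5300)/1.02=34.8622; Δ=(67.1037−14.5300)/(142.7018−84.5640)=0.9043; B=V−Δ·S=-60.7264
Node (1,0) S=46.4000: V=(p*·5.6980+(1−p*)·0.0000)/1.02=2.2345; Δ=(5.6980−0.0000)/(62.6400−37.1200)=0.2233; B=V−Δ·S=-8.1255
Node (1,1) S=78.3000: V=(p*·34.8622+(1−p*)·5.6980)/1.02=17.0232; Δ=(34.8622−5.6980)/(105.7050−62.6400)=0.6772; B=V−Δ·S=-36.0026
Node (0,0) S=58.0000: V=(p*·17.0232+(1−p*)·2.2345)/1.02=7.9902; Δ=(17.0232−2.2345)/(78.3000−46.4000)=0.4636; B=V−Δ·S=-18.8984
Each (Δ,B) replicates both successor values, so the strategy is self-financing and V0 is arbitrage-free.

(0,0): Delta=0.4636 Bond=-18.8984
(1,0): Delta=0.2233 Bond=-8.1255
(1,1): Delta=0.6772 Bond=-36.0026
(2,0): Delta=0.0000 Bond=0.0000
(2,1): Delta=0.4217 Bond=-20.7201
(2,2): Delta=0.9043 Bond=-60.7264
(3,0): Delta=0.0000 Bond=0.0000
(3,1): Delta=0.0000 Bond=0.0000
(3,2): Delta=0.7966 Bond=-52.8362
(3,3): Delta=1.0000 Bond=-75.5980
V0=7.9902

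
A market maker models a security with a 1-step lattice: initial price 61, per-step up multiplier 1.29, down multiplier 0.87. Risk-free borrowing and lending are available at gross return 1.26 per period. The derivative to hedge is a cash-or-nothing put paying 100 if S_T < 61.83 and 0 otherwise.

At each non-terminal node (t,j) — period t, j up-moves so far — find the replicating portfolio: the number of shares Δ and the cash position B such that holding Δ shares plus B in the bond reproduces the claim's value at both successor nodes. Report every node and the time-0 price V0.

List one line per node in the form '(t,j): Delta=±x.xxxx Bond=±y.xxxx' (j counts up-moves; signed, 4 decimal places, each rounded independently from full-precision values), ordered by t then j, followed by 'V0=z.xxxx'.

Since d<R<u, set p* = (R−d)/(u−d) = 0.9286; price each node as the discounted p*-expectation of its children.
Payoff layer (t=1): V(1,0)=100.0000, V(1,1)=0.0000
(0,0): S=61.0000. Δ = (V_up−V_dn)/(S_up−S_dn) = (0.0000−100.0000)/(78.6900−53.0700) = -3.9032. V = [p*·0.0000 + (1−p*)·100.0000]/1.26 = 5.6689. B = V − Δ·S = 243.7642.
Root portfolio cost Δ·61+B reproduces V0=5.6689.

(0,0): Delta=-3.9032 Bond=243.7642
V0=5.6689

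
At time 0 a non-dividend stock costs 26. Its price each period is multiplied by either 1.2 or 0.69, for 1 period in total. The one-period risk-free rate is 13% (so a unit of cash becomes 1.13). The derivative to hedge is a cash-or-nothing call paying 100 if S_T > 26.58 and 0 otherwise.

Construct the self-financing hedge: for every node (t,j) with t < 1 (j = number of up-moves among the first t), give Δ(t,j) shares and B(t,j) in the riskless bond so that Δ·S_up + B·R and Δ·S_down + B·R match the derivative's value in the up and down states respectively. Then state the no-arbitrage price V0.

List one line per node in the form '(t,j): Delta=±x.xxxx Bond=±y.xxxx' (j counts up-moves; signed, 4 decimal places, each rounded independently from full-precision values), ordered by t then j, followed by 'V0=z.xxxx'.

(0,0): Delta=7.5415 Bond=-119.7293
V0=76.3491

No-arbitrage ⇒ martingale measure with p* = (R−d)/(u−d) = 0.8627.
At expiry t=1: V(1,0)=0.0000, V(1,1)=100.0000
  t=0,j=0: stock 26.0000 → up 31.2000 (V=100.0000), down 17.9400 (V=0.0000). Price 76.3491; hedge Δ=7.5415, bond B=-119.7293.
Root portfolio cost Δ·26+B reproduces V0=76.3491.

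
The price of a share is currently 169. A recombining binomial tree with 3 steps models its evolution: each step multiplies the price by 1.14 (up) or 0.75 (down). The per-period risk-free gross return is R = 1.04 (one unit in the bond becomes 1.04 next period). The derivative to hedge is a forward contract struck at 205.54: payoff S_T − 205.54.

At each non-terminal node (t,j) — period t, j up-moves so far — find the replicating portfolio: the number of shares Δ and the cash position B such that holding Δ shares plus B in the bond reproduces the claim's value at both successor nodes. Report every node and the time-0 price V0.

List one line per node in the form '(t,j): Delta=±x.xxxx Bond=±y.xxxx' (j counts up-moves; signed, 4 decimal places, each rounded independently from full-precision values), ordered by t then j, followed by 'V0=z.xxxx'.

Since d<R<u, set p* = (R−d)/(u−d) = 0.7436; price each node as the discounted p*-expectation of its children.
Payoff layer (t=3): V(3,0)=-134.2431, V(3,1)=-97.1687, V(3,2)=-40.8157, V(3,3)=44.8409
  t=2,j=0: stock 95.0625 → up 108.3712 (V=-97.1687), down 71.2969 (V=-134.2431). Price -102.5721; hedge Δ=1.0000, bond B=-197.6346.
  t=2,j=1: stock 144.4950 → up 164.7243 (V=-40.8157), down 108.3713 (V=-97.1687). Price -53.1396; hedge Δ=1.0000, bond B=-197.6346.
  t=2,j=2: stock 219.6324 → up 250.3809 (V=44.8409), down 164.7243 (V=-40.8157). Price 21.9978; hedge Δ=1.0000, bond B=-197.6346.
  t=1,j=0: stock 126.7500 → up 144.4950 (V=-53.1396), down 95.0625 (V=-102.5721). Price -63.2833; hedge Δ=1.0000, bond B=-190.0333.
  t=1,j=1: stock 192.6600 → up 219.6324 (V=21.9978), down 144.4950 (V=-53.1396). Price 2.6267; hedge Δ=1.0000, bond B=-190.0333.
  t=0,j=0: stock 169.0000 → up 192.6600 (V=2.6267), down 126.7500 (V=-63.2833). Price -13.7243; hedge Δ=1.0000, bond B=-182.7243.
Self-financing check: at every node Δ·S+B equals the discounted successor values.

(0,0): Delta=1.0000 Bond=-182.7243
(1,0): Delta=1.0000 Bond=-190.0333
(1,1): Delta=1.0000 Bond=-190.0333
(2,0): Delta=1.0000 Bond=-197.6346
(2,1): Delta=1.0000 Bond=-197.6346
(2,2): Delta=1.0000 Bond=-197.6346
V0=-13.7243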